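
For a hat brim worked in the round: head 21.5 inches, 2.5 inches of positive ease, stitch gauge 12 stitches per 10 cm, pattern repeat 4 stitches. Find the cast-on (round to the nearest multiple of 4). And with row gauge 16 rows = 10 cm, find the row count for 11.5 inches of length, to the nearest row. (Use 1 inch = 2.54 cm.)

Cast on 72 stitches; work 47 rows.

Finished = 21.5 + 2.5 = 24 inches.
24 inches × 2.54 = 60.96 cm.
12/10 = 1.2 sts per cm; 60.96 × 1.2 = 73.15 sts.
Nearest multiple of 4 → 72.
11.5 inches = 29.21 cm; × 1.6 = 46.74 → 47 rows.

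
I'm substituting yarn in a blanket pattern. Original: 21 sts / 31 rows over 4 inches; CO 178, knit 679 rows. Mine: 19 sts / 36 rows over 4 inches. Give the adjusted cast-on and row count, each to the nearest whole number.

Stitches: 178 × 19/21 = 161.05 → 161.
Rows: 679 × 36/31 = 788.52 → 789.

Cast on 161 stitches; work 789 rows.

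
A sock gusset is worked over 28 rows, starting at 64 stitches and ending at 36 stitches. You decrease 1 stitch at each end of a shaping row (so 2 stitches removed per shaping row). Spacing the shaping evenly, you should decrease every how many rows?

Stitches to remove: |36 − 64| = 28.
Shaping rows needed: 28 / 2 = 14.
28 rows / 14 = every 2 rows.

Decrease every 2nd row.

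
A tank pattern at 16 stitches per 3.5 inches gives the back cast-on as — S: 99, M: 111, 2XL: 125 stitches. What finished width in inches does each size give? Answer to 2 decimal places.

16/3.5 = 4.571 sts per in.
S: 99 / 4.571 = 21.656 → 21.66 in.
M: 111 / 4.571 = 24.281 → 24.28 in.
2XL: 125 / 4.571 = 27.344 → 27.34 in.

S 21.66 inches; M 24.28 inches; 2XL 27.34 inches.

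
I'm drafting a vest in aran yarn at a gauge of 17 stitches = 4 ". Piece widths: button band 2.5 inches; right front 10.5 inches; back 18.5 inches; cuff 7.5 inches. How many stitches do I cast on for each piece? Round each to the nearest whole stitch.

button band 11; right front 45; back 79; cuff 32.

Rate = 17/4 = 4.25 sts per in.
button band: 2.5 × 4.25 = 10.62 → 11.
right front: 10.5 × 4.25 = 44.62 → 45.
back: 18.5 × 4.25 = 78.62 → 79.
cuff: 7.5 × 4.25 = 31.88 → 32.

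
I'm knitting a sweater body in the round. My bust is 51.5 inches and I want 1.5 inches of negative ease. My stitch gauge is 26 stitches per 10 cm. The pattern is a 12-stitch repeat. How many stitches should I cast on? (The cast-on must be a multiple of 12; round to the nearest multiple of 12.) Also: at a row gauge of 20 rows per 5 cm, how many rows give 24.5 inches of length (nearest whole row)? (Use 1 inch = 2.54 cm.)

Cast on 336 stitches; work 249 rows.

Finished = 51.5 − 1.5 = 50 inches.
50 inches × 2.54 = 127.00 cm.
26/10 = 2.6 sts per cm; 127.00 × 2.6 = 330.20 sts.
Nearest multiple of 12 → 336.
24.5 inches = 62.23 cm; × 4 = 248.92 → 249 rows.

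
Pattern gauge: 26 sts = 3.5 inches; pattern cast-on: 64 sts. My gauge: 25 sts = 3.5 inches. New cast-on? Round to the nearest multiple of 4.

CO 60 sts.

Scale factor = 25 / 26 = 0.962.
64 × 25 / 26 = 61.54 sts.
→ 60 sts.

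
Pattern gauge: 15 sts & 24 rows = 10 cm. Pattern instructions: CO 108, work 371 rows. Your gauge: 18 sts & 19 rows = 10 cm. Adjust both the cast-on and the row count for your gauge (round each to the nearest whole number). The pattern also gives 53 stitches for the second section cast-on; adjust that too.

Stitches: 108 × 18/15 = 129.60 → 130.
Rows: 371 × 19/24 = 293.71 → 294.
second section cast-on: 53 × 18/15 = 63.60 → 64.

Cast on 130 stitches; work 294 rows; second section cast-on 64 stitches.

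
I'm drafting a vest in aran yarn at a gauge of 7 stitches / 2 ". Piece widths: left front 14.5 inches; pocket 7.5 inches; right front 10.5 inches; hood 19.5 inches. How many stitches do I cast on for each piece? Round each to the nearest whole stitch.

left front 51; pocket 26; right front 37; hood 68.

Rate = 7/2 = 3.5 sts per in.
left front: 14.5 × 3.5 = 50.75 → 51.
pocket: 7.5 × 3.5 = 26.25 → 26.
right front: 10.5 × 3.5 = 36.75 → 37.
hood: 19.5 × 3.5 = 68.25 → 68.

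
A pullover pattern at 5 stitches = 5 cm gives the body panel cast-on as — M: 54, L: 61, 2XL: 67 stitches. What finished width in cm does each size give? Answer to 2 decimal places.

5/5 = 1 sts per cm.
M: 54 / 1 = 54.000 → 54.00 cm.
L: 61 / 1 = 61.000 → 61.00 cm.
2XL: 67 / 1 = 67.000 → 67.00 cm.

M 54.00 cm; L 61.00 cm; 2XL 67.00 cm.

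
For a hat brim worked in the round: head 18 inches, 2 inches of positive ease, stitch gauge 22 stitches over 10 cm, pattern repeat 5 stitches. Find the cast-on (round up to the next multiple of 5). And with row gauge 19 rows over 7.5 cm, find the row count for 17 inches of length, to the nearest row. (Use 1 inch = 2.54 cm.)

Finished = 18 + 2 = 20 inches.
20 inches × 2.54 = 50.80 cm.
22/10 = 2.2 sts per cm; 50.80 × 2.2 = 111.76 sts.
Next multiple of 5 → 115.
17 inches = 43.18 cm; × 2.533 = 109.39 → 109 rows.

Cast on 115 stitches; work 109 rows.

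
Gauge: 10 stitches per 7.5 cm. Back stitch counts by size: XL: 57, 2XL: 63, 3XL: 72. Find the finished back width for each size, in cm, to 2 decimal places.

XL 42.75 cm; 2XL 47.25 cm; 3XL 54.00 cm.

10/7.5 = 1.333 sts per cm.
XL: 57 / 1.333 = 42.750 → 42.75 cm.
2XL: 63 / 1.333 = 47.250 → 47.25 cm.
3XL: 72 / 1.333 = 54.000 → 54.00 cm.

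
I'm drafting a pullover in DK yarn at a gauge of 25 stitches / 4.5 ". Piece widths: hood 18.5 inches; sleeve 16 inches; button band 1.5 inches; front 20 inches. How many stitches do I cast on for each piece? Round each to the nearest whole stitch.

hood 103; sleeve 89; button band 8; front 111.

Rate = 25/4.5 = 5.556 sts per in.
hood: 18.5 × 5.556 = 102.78 → 103.
sleeve: 16 × 5.556 = 88.89 → 89.
button band: 1.5 × 5.556 = 8.33 → 8.
front: 20 × 5.556 = 111.11 → 111.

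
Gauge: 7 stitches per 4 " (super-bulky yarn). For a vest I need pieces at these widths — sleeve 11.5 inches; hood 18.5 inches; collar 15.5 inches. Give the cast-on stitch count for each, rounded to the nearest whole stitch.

sleeve 20; hood 32; collar 27.

Rate = 7/4 = 1.75 sts per in.
sleeve: 11.5 × 1.75 = 20.12 → 20.
hood: 18.5 × 1.75 = 32.38 → 32.
collar: 15.5 × 1.75 = 27.12 → 27.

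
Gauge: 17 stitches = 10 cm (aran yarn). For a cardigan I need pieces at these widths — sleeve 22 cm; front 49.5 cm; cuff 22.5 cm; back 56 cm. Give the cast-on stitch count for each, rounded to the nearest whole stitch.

Rate = 17/10 = 1.7 sts per cm.
sleeve: 22 × 1.7 = 37.40 → 37.
front: 49.5 × 1.7 = 84.15 → 84.
cuff: 22.5 × 1.7 = 38.25 → 38.
back: 56 × 1.7 = 95.20 → 95.

sleeve 37; front 84; cuff 38; back 95.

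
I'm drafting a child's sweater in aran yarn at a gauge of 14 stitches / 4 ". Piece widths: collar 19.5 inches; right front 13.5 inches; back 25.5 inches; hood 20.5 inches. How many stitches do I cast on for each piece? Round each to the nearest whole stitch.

collar 68; right front 47; back 89; hood 72.

Rate = 14/4 = 3.5 sts per in.
collar: 19.5 × 3.5 = 68.25 → 68.
right front: 13.5 × 3.5 = 47.25 → 47.
back: 25.5 × 3.5 = 89.25 → 89.
hood: 20.5 × 3.5 = 71.75 → 72.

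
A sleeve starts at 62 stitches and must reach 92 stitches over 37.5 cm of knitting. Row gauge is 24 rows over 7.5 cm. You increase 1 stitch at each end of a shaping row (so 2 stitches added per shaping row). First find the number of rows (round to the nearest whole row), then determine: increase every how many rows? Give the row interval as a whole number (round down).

Rows = 37.5 × 3.2 = 120.0 → 120 rows.
Stitches to add: 30 → 15 shaping rows (at 2 st each).
120 / 15 = 8.00 → every 8 rows.

Increase every 8th row.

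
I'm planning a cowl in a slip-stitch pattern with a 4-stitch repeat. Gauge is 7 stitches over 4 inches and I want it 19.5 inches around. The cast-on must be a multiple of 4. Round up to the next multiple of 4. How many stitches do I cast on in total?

7 / 4 = 1.75 sts per inch.
19.5 × 1.75 = 34.12 sts.
Next multiple of 4: 36.

CO 36 sts.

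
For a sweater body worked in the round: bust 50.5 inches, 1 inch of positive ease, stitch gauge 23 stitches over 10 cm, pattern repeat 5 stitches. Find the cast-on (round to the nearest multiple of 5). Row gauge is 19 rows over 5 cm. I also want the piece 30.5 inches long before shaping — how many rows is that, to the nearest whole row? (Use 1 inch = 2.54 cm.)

Finished = 50.5 + 1 = 51.5 inches.
51.5 inches × 2.54 = 130.81 cm.
23/10 = 2.3 sts per cm; 130.81 × 2.3 = 300.86 sts.
Nearest multiple of 5 → 300.
30.5 inches = 77.47 cm; × 3.8 = 294.39 → 294 rows.

Cast on 300 stitches; work 294 rows.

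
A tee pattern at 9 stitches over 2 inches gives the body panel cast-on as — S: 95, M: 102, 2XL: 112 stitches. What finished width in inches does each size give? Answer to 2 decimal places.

9/2 = 4.5 sts per in.
S: 95 / 4.5 = 21.111 → 21.11 in.
M: 102 / 4.5 = 22.667 → 22.67 in.
2XL: 112 / 4.5 = 24.889 → 24.89 in.

S 21.11 inches; M 22.67 inches; 2XL 24.89 inches.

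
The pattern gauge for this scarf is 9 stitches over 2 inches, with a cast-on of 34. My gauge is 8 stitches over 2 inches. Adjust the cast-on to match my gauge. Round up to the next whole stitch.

31 stitches.

Scale factor = 8 / 9 = 0.889.
34 × 8 / 9 = 30.22 sts.
→ 31 sts.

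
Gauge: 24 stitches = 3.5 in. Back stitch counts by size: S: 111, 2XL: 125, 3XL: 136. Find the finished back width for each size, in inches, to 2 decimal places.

24/3.5 = 6.857 sts per in.
S: 111 / 6.857 = 16.188 → 16.19 in.
2XL: 125 / 6.857 = 18.229 → 18.23 in.
3XL: 136 / 6.857 = 19.833 → 19.83 in.

S 16.19 inches; 2XL 18.23 inches; 3XL 19.83 inches.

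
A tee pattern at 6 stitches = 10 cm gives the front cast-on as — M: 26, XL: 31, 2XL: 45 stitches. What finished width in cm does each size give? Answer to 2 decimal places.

M 43.33 cm; XL 51.67 cm; 2XL 75.00 cm.

6/10 = 0.6 sts per cm.
M: 26 / 0.6 = 43.333 → 43.33 cm.
XL: 31 / 0.6 = 51.667 → 51.67 cm.
2XL: 45 / 0.6 = 75.000 → 75.00 cm.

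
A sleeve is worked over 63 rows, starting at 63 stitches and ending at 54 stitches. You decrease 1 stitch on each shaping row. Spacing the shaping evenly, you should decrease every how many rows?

Stitches to remove: |54 − 63| = 9.
Shaping rows needed: 9 / 1 = 9.
63 rows / 9 = every 7 rows.

Decrease every 7th row.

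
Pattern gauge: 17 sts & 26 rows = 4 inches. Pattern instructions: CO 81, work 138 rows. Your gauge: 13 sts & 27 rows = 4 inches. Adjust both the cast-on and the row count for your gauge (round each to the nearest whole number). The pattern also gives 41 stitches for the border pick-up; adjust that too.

Stitches: 81 × 13/17 = 61.94 → 62.
Rows: 138 × 27/26 = 143.31 → 143.
border pick-up: 41 × 13/17 = 31.35 → 31.

Cast on 62 stitches; work 143 rows; border pick-up 31 stitches.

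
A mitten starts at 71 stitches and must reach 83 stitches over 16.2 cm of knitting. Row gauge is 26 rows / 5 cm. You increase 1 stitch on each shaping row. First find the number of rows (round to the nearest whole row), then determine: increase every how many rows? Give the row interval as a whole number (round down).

Increase every 7th row.

Rows = 16.2 × 5.2 = 84.2 → 84 rows.
Stitches to add: 12 → 12 shaping rows (at 1 st each).
84 / 12 = 7.00 → every 7 rows.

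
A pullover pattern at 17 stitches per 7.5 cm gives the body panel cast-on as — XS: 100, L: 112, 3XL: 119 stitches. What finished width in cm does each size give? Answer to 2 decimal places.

17/7.5 = 2.267 sts per cm.
XS: 100 / 2.267 = 44.118 → 44.12 cm.
L: 112 / 2.267 = 49.412 → 49.41 cm.
3XL: 119 / 2.267 = 52.500 → 52.50 cm.

XS 44.12 cm; L 49.41 cm; 3XL 52.50 cm.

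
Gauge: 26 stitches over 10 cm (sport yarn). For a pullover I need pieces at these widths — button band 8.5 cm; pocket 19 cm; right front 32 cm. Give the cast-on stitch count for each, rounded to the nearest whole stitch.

button band 22; pocket 49; right front 83.

Rate = 26/10 = 2.6 sts per cm.
button band: 8.5 × 2.6 = 22.10 → 22.
pocket: 19 × 2.6 = 49.40 → 49.
right front: 32 × 2.6 = 83.20 → 83.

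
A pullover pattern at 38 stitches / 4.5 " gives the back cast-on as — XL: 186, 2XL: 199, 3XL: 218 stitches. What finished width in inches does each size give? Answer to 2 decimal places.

XL 22.03 inches; 2XL 23.57 inches; 3XL 25.82 inches.

38/4.5 = 8.444 sts per in.
XL: 186 / 8.444 = 22.026 → 22.03 in.
2XL: 199 / 8.444 = 23.566 → 23.57 in.
3XL: 218 / 8.444 = 25.816 → 25.82 in.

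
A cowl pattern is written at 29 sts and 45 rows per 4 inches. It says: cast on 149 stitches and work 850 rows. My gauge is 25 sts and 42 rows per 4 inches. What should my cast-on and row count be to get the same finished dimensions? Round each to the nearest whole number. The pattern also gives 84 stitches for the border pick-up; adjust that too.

Cast on 128 stitches; work 793 rows; border pick-up 72 stitches.

Stitches: 149 × 25/29 = 128.45 → 128.
Rows: 850 × 42/45 = 793.33 → 793.
border pick-up: 84 × 25/29 = 72.41 → 72.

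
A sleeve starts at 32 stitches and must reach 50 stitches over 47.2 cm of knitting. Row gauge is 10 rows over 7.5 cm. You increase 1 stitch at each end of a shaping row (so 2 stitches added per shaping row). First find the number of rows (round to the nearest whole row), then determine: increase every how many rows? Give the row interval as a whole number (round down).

Rows = 47.2 × 1.333 = 62.9 → 63 rows.
Stitches to add: 18 → 9 shaping rows (at 2 st each).
63 / 9 = 7.00 → every 7 rows.

Increase every 7th row.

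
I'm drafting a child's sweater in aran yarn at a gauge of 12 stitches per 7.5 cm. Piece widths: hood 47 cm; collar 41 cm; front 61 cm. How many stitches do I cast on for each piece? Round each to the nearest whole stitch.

hood 75; collar 66; front 98.

Rate = 12/7.5 = 1.6 sts per cm.
hood: 47 × 1.6 = 75.20 → 75.
collar: 41 × 1.6 = 65.60 → 66.
front: 61 × 1.6 = 97.60 → 98.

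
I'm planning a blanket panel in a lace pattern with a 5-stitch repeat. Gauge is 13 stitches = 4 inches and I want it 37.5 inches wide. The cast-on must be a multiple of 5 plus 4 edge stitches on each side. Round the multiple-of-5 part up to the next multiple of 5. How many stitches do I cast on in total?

13 / 4 = 3.25 sts per inch.
37.5 × 3.25 = 121.88 sts.
Less 8 edge sts → 113.88 for the repeat.
Next multiple of 5: 115.
Add back 8 edge sts → 123.

Cast on 123 stitches.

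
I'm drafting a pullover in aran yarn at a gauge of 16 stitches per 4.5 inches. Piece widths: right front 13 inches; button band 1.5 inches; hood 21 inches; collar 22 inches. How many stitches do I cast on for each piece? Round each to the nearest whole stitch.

Rate = 16/4.5 = 3.556 sts per in.
right front: 13 × 3.556 = 46.22 → 46.
button band: 1.5 × 3.556 = 5.33 → 5.
hood: 21 × 3.556 = 74.67 → 75.
collar: 22 × 3.556 = 78.22 → 78.

right front 46; button band 5; hood 75; collar 78.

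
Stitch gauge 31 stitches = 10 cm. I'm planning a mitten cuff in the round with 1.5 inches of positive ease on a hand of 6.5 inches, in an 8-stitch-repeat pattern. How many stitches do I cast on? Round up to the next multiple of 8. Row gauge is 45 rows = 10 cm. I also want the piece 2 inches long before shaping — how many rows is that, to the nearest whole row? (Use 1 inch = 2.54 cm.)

Finished = 6.5 + 1.5 = 8 inches.
8 inches × 2.54 = 20.32 cm.
31/10 = 3.1 sts per cm; 20.32 × 3.1 = 62.99 sts.
Next multiple of 8 → 64.
2 inches = 5.08 cm; × 4.5 = 22.86 → 23 rows.

Cast on 64 stitches; work 23 rows.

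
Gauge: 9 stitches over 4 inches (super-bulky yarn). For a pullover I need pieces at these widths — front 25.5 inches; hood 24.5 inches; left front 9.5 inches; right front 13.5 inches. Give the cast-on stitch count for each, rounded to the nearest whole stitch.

Rate = 9/4 = 2.25 sts per in.
front: 25.5 × 2.25 = 57.38 → 57.
hood: 24.5 × 2.25 = 55.12 → 55.
left front: 9.5 × 2.25 = 21.38 → 21.
right front: 13.5 × 2.25 = 30.38 → 30.

front 57; hood 55; left front 21; right front 30.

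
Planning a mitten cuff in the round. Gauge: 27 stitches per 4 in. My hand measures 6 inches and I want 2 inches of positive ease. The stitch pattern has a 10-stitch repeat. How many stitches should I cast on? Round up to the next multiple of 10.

Finished = 6 + 2 = 8 inches.
27 / 4 = 6.75 sts/in.
8 × 6.75 = 54.00 sts.
Next multiple of 10: 60.

60 stitches.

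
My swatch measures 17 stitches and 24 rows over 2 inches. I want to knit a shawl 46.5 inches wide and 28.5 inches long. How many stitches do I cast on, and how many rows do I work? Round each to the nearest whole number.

Stitch gauge = 17/2 = 8.5 sts/in; 46.5 × 8.5 = 395.25 → 395 sts.
Row gauge = 24/2 = 12 rows/in; 28.5 × 12 = 342.00 → 342 rows.

Cast on 395 stitches and work 342 rows.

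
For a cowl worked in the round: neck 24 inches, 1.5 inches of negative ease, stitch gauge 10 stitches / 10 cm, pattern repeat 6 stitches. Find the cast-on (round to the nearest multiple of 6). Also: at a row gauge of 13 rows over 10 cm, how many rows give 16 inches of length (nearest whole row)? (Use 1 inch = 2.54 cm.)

Finished = 24 − 1.5 = 22.5 inches.
22.5 inches × 2.54 = 57.15 cm.
10/10 = 1 sts per cm; 57.15 × 1 = 57.15 sts.
Nearest multiple of 6 → 60.
16 inches = 40.64 cm; × 1.3 = 52.83 → 53 rows.

Cast on 60 stitches; work 53 rows.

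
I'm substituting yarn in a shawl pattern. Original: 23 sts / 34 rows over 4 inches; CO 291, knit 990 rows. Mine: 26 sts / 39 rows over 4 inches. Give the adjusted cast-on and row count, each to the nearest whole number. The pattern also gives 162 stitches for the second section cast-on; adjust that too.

Stitches: 291 × 26/23 = 328.96 → 329.
Rows: 990 × 39/34 = 1135.59 → 1136.
second section cast-on: 162 × 26/23 = 183.13 → 183.

Cast on 329 stitches; work 1136 rows; second section cast-on 183 stitches.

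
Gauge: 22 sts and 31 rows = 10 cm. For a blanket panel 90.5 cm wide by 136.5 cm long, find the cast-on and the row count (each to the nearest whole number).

Stitch gauge = 22/10 = 2.2 sts/cm; 90.5 × 2.2 = 199.10 → 199 sts.
Row gauge = 31/10 = 3.1 rows/cm; 136.5 × 3.1 = 423.15 → 423 rows.

Cast on 199 stitches and work 423 rows.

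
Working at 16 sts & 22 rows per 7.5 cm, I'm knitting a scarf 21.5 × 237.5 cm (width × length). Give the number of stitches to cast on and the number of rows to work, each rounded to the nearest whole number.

Stitch gauge = 16/7.5 = 2.133 sts/cm; 21.5 × 2.133 = 45.87 → 46 sts.
Row gauge = 22/7.5 = 2.933 rows/cm; 237.5 × 2.933 = 696.67 → 697 rows.

Cast on 46 stitches and work 697 rows.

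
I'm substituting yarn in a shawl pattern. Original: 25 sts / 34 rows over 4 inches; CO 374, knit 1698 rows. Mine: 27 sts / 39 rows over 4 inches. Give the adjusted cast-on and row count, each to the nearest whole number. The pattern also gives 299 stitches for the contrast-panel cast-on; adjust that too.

Cast on 404 stitches; work 1948 rows; contrast-panel cast-on 323 stitches.

Stitches: 374 × 27/25 = 403.92 → 404.
Rows: 1698 × 39/34 = 1947.71 → 1948.
contrast-panel cast-on: 299 × 27/25 = 322.92 → 323.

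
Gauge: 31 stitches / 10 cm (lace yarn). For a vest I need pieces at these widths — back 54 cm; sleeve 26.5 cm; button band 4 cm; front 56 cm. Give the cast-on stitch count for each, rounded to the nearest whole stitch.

Rate = 31/10 = 3.1 sts per cm.
back: 54 × 3.1 = 167.40 → 167.
sleeve: 26.5 × 3.1 = 82.15 → 82.
button band: 4 × 3.1 = 12.40 → 12.
front: 56 × 3.1 = 173.60 → 174.

back 167; sleeve 82; button band 12; front 174.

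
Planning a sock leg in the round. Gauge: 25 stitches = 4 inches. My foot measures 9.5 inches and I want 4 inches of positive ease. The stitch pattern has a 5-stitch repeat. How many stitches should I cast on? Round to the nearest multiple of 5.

85 stitches.

Finished = 9.5 + 4 = 13.5 inches.
25 / 4 = 6.25 sts/in.
13.5 × 6.25 = 84.38 sts.
Nearest multiple of 5: 85.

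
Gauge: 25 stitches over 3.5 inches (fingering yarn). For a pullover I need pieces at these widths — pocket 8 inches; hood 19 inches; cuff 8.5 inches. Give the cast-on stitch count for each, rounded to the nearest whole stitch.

Rate = 25/3.5 = 7.143 sts per in.
pocket: 8 × 7.143 = 57.14 → 57.
hood: 19 × 7.143 = 135.71 → 136.
cuff: 8.5 × 7.143 = 60.71 → 61.

pocket 57; hood 136; cuff 61.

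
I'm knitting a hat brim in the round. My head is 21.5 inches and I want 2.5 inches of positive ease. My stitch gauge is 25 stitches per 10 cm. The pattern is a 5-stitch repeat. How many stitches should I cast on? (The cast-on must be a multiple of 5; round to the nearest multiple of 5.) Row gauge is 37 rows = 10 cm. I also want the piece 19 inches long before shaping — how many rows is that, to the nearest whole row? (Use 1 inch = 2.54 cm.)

Cast on 150 stitches; work 179 rows.

Finished = 21.5 + 2.5 = 24 inches.
24 inches × 2.54 = 60.96 cm.
25/10 = 2.5 sts per cm; 60.96 × 2.5 = 152.40 sts.
Nearest multiple of 5 → 150.
19 inches = 48.26 cm; × 3.7 = 178.56 → 179 rows.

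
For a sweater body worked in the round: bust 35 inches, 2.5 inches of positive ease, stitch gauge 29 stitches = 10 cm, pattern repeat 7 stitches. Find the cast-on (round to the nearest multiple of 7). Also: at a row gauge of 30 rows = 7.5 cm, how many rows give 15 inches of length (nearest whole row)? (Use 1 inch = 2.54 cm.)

Finished = 35 + 2.5 = 37.5 inches.
37.5 inches × 2.54 = 95.25 cm.
29/10 = 2.9 sts per cm; 95.25 × 2.9 = 276.23 sts.
Nearest multiple of 7 → 273.
15 inches = 38.10 cm; × 4 = 152.40 → 152 rows.

Cast on 273 stitches; work 152 rows.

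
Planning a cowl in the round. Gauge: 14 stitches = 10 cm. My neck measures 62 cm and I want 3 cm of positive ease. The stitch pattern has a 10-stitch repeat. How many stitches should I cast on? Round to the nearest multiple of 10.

Cast on 90 stitches.

Finished = 62 + 3 = 65 cm.
14 / 10 = 1.4 sts/cm.
65 × 1.4 = 91.00 sts.
Nearest multiple of 10: 90.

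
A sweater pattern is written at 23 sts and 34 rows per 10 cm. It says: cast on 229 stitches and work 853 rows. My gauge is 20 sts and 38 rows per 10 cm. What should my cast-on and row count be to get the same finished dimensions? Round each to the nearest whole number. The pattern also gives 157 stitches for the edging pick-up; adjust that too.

Stitches: 229 × 20/23 = 199.13 → 199.
Rows: 853 × 38/34 = 953.35 → 953.
edging pick-up: 157 × 20/23 = 136.52 → 137.

Cast on 199 stitches; work 953 rows; edging pick-up 137 stitches.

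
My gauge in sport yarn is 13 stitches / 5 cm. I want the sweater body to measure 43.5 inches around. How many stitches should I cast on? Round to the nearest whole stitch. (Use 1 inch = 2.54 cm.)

287 stitches.

43.5 in = 110.49 cm.
13 stitches / 5 cm = 2.6 stitches per cm.
110.49 × 2.6 = 287.27 stitches.
Round to nearest → 287.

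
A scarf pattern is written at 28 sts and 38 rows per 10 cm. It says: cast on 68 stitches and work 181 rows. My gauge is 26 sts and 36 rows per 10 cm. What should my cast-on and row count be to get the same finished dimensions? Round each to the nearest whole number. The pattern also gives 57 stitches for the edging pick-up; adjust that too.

Cast on 63 stitches; work 171 rows; edging pick-up 53 stitches.

Stitches: 68 × 26/28 = 63.14 → 63.
Rows: 181 × 36/38 = 171.47 → 171.
edging pick-up: 57 × 26/28 = 52.93 → 53.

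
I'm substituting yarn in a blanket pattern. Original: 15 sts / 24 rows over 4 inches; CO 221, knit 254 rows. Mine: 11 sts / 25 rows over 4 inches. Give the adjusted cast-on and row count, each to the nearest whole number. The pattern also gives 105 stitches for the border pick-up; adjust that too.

Cast on 162 stitches; work 265 rows; border pick-up 77 stitches.

Stitches: 221 × 11/15 = 162.07 → 162.
Rows: 254 × 25/24 = 264.58 → 265.
border pick-up: 105 × 11/15 = 77.00 → 77.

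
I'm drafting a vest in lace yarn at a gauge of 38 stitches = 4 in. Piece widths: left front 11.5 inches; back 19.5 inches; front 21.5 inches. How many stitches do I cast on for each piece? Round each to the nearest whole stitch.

Rate = 38/4 = 9.5 sts per in.
left front: 11.5 × 9.5 = 109.25 → 109.
back: 19.5 × 9.5 = 185.25 → 185.
front: 21.5 × 9.5 = 204.25 → 204.

left front 109; back 185; front 204.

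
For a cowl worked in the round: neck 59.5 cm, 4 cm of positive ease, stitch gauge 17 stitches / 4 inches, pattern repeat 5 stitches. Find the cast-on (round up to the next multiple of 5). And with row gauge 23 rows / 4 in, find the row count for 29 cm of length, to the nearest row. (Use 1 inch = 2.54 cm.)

Cast on 110 stitches; work 66 rows.

Finished = 59.5 + 4 = 63.5 cm.
63.5 cm × 1/2.54 = 25.00 inches.
17/4 = 4.25 sts per in; 25.00 × 4.25 = 106.25 sts.
Next multiple of 5 → 110.
29 cm = 11.42 inches; × 5.75 = 65.65 → 66 rows.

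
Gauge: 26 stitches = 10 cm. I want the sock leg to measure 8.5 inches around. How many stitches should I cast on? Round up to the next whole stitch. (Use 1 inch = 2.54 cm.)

CO 57 sts.

8.5 in = 21.59 cm.
26 stitches / 10 cm = 2.6 stitches per cm.
21.59 × 2.6 = 56.13 stitches.
Round up → 57.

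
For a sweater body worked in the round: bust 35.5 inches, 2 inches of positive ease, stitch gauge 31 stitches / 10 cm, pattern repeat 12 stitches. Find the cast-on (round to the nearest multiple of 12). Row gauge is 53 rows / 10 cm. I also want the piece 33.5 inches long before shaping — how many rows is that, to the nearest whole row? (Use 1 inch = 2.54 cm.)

Cast on 300 stitches; work 451 rows.

Finished = 35.5 + 2 = 37.5 inches.
37.5 inches × 2.54 = 95.25 cm.
31/10 = 3.1 sts per cm; 95.25 × 3.1 = 295.27 sts.
Nearest multiple of 12 → 300.
33.5 inches = 85.09 cm; × 5.3 = 450.98 → 451 rows.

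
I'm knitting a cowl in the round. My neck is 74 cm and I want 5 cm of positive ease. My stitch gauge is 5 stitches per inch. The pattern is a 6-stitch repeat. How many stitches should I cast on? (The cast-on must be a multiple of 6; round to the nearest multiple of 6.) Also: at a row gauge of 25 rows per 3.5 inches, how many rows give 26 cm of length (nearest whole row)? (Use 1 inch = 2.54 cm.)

Finished = 74 + 5 = 79 cm.
79 cm × 1/2.54 = 31.10 inches.
5/1 = 5 sts per in; 31.10 × 5 = 155.51 sts.
Nearest multiple of 6 → 156.
26 cm = 10.24 inches; × 7.143 = 73.12 → 73 rows.

Cast on 156 stitches; work 73 rows.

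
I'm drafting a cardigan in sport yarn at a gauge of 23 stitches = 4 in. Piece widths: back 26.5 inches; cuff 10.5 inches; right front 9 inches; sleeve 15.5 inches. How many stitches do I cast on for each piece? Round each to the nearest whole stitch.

back 152; cuff 60; right front 52; sleeve 89.

Rate = 23/4 = 5.75 sts per in.
back: 26.5 × 5.75 = 152.38 → 152.
cuff: 10.5 × 5.75 = 60.38 → 60.
right front: 9 × 5.75 = 51.75 → 52.
sleeve: 15.5 × 5.75 = 89.12 → 89.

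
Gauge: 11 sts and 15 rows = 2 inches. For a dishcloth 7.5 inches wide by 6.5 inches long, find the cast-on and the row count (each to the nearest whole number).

Cast on 41 stitches and work 49 rows.

Stitch gauge = 11/2 = 5.5 sts/in; 7.5 × 5.5 = 41.25 → 41 sts.
Row gauge = 15/2 = 7.5 rows/in; 6.5 × 7.5 = 48.75 → 49 rows.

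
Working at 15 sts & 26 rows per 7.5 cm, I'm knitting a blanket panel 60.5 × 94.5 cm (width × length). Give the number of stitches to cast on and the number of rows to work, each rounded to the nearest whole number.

Cast on 121 stitches and work 328 rows.

Stitch gauge = 15/7.5 = 2 sts/cm; 60.5 × 2 = 121.00 → 121 sts.
Row gauge = 26/7.5 = 3.467 rows/cm; 94.5 × 3.467 = 327.60 → 328 rows.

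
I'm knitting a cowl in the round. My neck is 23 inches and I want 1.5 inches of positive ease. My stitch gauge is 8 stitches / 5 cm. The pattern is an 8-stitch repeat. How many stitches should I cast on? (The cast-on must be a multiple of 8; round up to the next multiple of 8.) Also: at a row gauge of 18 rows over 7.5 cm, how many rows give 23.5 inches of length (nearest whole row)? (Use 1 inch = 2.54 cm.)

Cast on 104 stitches; work 143 rows.

Finished = 23 + 1.5 = 24.5 inches.
24.5 inches × 2.54 = 62.23 cm.
8/5 = 1.6 sts per cm; 62.23 × 1.6 = 99.57 sts.
Next multiple of 8 → 104.
23.5 inches = 59.69 cm; × 2.4 = 143.26 → 143 rows.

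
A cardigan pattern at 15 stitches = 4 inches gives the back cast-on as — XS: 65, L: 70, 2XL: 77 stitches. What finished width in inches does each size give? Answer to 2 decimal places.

15/4 = 3.75 sts per in.
XS: 65 / 3.75 = 17.333 → 17.33 in.
L: 70 / 3.75 = 18.667 → 18.67 in.
2XL: 77 / 3.75 = 20.533 → 20.53 in.

XS 17.33 inches; L 18.67 inches; 2XL 20.53 inches.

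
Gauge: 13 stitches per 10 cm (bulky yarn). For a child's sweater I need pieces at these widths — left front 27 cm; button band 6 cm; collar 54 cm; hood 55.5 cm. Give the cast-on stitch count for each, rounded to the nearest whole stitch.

Rate = 13/10 = 1.3 sts per cm.
left front: 27 × 1.3 = 35.10 → 35.
button band: 6 × 1.3 = 7.80 → 8.
collar: 54 × 1.3 = 70.20 → 70.
hood: 55.5 × 1.3 = 72.15 → 72.

left front 35; button band 8; collar 70; hood 72.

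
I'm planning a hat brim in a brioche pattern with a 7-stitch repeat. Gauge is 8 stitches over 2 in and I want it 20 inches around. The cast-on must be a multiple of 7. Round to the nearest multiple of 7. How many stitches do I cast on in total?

8 / 2 = 4 sts per inch.
20 × 4 = 80.00 sts.
Nearest multiple of 7: 77.

77 stitches.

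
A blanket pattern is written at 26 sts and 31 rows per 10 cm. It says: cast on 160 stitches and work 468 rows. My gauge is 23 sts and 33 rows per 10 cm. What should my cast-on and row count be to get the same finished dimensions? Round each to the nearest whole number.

Cast on 142 stitches; work 498 rows.

Stitches: 160 × 23/26 = 141.54 → 142.
Rows: 468 × 33/31 = 498.19 → 498.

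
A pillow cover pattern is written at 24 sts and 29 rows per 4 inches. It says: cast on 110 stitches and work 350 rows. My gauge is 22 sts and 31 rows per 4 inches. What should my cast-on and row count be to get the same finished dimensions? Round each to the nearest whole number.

Stitches: 110 × 22/24 = 100.83 → 101.
Rows: 350 × 31/29 = 374.14 → 374.

Cast on 101 stitches; work 374 rows.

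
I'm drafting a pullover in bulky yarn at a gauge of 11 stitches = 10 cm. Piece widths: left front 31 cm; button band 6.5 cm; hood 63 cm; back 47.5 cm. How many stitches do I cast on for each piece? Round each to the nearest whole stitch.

Rate = 11/10 = 1.1 sts per cm.
left front: 31 × 1.1 = 34.10 → 34.
button band: 6.5 × 1.1 = 7.15 → 7.
hood: 63 × 1.1 = 69.30 → 69.
back: 47.5 × 1.1 = 52.25 → 52.

left front 34; button band 7; hood 69; back 52.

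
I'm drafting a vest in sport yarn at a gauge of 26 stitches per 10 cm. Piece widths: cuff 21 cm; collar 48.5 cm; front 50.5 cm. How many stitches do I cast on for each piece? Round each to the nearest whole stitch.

cuff 55; collar 126; front 131.

Rate = 26/10 = 2.6 sts per cm.
cuff: 21 × 2.6 = 54.60 → 55.
collar: 48.5 × 2.6 = 126.10 → 126.
front: 50.5 × 2.6 = 131.30 → 131.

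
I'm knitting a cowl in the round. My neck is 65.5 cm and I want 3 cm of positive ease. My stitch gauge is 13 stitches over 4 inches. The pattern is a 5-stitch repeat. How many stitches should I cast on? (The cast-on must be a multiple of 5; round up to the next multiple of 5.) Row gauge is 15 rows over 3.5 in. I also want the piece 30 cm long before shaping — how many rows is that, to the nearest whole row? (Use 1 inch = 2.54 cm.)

Finished = 65.5 + 3 = 68.5 cm.
68.5 cm × 1/2.54 = 26.97 inches.
13/4 = 3.25 sts per in; 26.97 × 3.25 = 87.65 sts.
Next multiple of 5 → 90.
30 cm = 11.81 inches; × 4.286 = 50.62 → 51 rows.

Cast on 90 stitches; work 51 rows.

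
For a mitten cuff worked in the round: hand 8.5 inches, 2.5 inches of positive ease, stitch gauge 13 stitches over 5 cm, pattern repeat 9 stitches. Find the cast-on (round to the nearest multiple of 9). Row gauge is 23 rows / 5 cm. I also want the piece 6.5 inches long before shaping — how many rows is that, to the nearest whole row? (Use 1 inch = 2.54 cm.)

Cast on 72 stitches; work 76 rows.

Finished = 8.5 + 2.5 = 11 inches.
11 inches × 2.54 = 27.94 cm.
13/5 = 2.6 sts per cm; 27.94 × 2.6 = 72.64 sts.
Nearest multiple of 9 → 72.
6.5 inches = 16.51 cm; × 4.6 = 75.95 → 76 rows.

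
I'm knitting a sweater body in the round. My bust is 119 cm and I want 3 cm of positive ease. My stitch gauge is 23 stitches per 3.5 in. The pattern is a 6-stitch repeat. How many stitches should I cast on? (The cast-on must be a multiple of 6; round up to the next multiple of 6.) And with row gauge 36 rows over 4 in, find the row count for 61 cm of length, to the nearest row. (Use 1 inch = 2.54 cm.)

Finished = 119 + 3 = 122 cm.
122 cm × 1/2.54 = 48.03 inches.
23/3.5 = 6.571 sts per in; 48.03 × 6.571 = 315.64 sts.
Next multiple of 6 → 318.
61 cm = 24.02 inches; × 9 = 216.14 → 216 rows.

Cast on 318 stitches; work 216 rows.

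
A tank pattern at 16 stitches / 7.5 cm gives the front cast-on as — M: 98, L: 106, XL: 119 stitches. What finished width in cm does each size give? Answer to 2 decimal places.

M 45.94 cm; L 49.69 cm; XL 55.78 cm.

16/7.5 = 2.133 sts per cm.
M: 98 / 2.133 = 45.938 → 45.94 cm.
L: 106 / 2.133 = 49.688 → 49.69 cm.
XL: 119 / 2.133 = 55.781 → 55.78 cm.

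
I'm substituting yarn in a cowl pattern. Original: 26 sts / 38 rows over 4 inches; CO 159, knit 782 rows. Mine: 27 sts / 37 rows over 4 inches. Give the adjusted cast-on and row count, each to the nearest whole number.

Cast on 165 stitches; work 761 rows.

Stitches: 159 × 27/26 = 165.12 → 165.
Rows: 782 × 37/38 = 761.42 → 761.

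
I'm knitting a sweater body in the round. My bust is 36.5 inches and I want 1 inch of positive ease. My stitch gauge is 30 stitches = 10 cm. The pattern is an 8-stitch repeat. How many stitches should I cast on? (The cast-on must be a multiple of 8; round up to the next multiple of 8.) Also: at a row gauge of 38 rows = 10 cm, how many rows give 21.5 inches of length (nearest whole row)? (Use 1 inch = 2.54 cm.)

Finished = 36.5 + 1 = 37.5 inches.
37.5 inches × 2.54 = 95.25 cm.
30/10 = 3 sts per cm; 95.25 × 3 = 285.75 sts.
Next multiple of 8 → 288.
21.5 inches = 54.61 cm; × 3.8 = 207.52 → 208 rows.

Cast on 288 stitches; work 208 rows.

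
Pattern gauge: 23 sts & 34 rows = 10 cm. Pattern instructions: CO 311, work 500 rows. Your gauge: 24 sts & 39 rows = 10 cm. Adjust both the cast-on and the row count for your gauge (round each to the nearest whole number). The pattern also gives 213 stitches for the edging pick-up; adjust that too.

Cast on 325 stitches; work 574 rows; edging pick-up 222 stitches.

Stitches: 311 × 24/23 = 324.52 → 325.
Rows: 500 × 39/34 = 573.53 → 574.
edging pick-up: 213 × 24/23 = 222.26 → 222.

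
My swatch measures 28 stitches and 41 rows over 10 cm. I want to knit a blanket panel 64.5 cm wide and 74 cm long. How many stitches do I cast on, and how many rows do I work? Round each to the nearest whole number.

Cast on 181 stitches and work 303 rows.

Stitch gauge = 28/10 = 2.8 sts/cm; 64.5 × 2.8 = 180.60 → 181 sts.
Row gauge = 41/10 = 4.1 rows/cm; 74 × 4.1 = 303.40 → 303 rows.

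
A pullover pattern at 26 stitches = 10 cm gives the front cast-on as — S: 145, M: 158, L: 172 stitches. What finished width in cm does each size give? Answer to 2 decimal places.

S 55.77 cm; M 60.77 cm; L 66.15 cm.

26/10 = 2.6 sts per cm.
S: 145 / 2.6 = 55.769 → 55.77 cm.
M: 158 / 2.6 = 60.769 → 60.77 cm.
L: 172 / 2.6 = 66.154 → 66.15 cm.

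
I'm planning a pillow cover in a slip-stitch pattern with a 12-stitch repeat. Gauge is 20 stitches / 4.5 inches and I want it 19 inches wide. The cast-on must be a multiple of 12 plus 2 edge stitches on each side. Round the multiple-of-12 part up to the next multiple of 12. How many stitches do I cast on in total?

CO 88 sts.

20 / 4.5 = 4.444 sts per inch.
19 × 4.444 = 84.44 sts.
Less 4 edge sts → 80.44 for the repeat.
Next multiple of 12: 84.
Add back 4 edge sts → 88.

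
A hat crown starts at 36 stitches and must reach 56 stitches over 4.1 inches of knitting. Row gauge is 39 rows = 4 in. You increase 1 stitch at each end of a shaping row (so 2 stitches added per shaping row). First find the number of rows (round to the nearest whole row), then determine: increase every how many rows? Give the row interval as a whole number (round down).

Increase every 4th row.

Rows = 4.1 × 9.75 = 40.0 → 40 rows.
Stitches to add: 20 → 10 shaping rows (at 2 st each).
40 / 10 = 4.00 → every 4 rows.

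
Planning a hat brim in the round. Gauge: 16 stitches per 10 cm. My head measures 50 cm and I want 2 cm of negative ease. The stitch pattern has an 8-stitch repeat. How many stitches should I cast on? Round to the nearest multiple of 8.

CO 80 sts.

Finished = 50 − 2 = 48 cm.
16 / 10 = 1.6 sts/cm.
48 × 1.6 = 76.80 sts.
Nearest multiple of 8: 80.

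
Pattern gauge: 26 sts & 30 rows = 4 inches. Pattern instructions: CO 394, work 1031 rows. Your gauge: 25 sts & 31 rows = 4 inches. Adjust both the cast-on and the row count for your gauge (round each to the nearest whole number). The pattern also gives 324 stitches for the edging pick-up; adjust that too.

Stitches: 394 × 25/26 = 378.85 → 379.
Rows: 1031 × 31/30 = 1065.37 → 1065.
edging pick-up: 324 × 25/26 = 311.54 → 312.

Cast on 379 stitches; work 1065 rows; edging pick-up 312 stitches.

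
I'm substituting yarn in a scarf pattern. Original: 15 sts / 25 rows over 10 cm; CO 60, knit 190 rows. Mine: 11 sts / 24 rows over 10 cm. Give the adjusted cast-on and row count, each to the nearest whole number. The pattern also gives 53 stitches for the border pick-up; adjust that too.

Stitches: 60 × 11/15 = 44.00 → 44.
Rows: 190 × 24/25 = 182.40 → 182.
border pick-up: 53 × 11/15 = 38.87 → 39.

Cast on 44 stitches; work 182 rows; border pick-up 39 stitches.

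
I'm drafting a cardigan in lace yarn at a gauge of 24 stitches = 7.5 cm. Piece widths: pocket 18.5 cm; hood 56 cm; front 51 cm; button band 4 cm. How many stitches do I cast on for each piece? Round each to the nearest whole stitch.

Rate = 24/7.5 = 3.2 sts per cm.
pocket: 18.5 × 3.2 = 59.20 → 59.
hood: 56 × 3.2 = 179.20 → 179.
front: 51 × 3.2 = 163.20 → 163.
button band: 4 × 3.2 = 12.80 → 13.

pocket 59; hood 179; front 163; button band 13.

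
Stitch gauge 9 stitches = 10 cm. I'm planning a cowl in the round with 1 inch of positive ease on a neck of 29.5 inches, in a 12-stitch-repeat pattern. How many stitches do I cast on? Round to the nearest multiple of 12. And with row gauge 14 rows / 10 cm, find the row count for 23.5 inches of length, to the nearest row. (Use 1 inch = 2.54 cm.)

Finished = 29.5 + 1 = 30.5 inches.
30.5 inches × 2.54 = 77.47 cm.
9/10 = 0.9 sts per cm; 77.47 × 0.9 = 69.72 sts.
Nearest multiple of 12 → 72.
23.5 inches = 59.69 cm; × 1.4 = 83.57 → 84 rows.

Cast on 72 stitches; work 84 rows.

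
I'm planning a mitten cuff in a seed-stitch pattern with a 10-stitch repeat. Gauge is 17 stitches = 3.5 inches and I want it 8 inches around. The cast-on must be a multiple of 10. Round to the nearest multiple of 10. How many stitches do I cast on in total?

CO 40 sts.

17 / 3.5 = 4.857 sts per inch.
8 × 4.857 = 38.86 sts.
Nearest multiple of 10: 40.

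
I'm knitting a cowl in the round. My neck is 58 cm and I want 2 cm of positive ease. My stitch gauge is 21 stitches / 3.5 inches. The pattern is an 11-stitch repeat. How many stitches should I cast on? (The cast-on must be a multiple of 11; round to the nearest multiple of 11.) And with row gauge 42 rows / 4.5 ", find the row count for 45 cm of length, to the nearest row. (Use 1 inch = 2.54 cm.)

Finished = 58 + 2 = 60 cm.
60 cm × 1/2.54 = 23.62 inches.
21/3.5 = 6 sts per in; 23.62 × 6 = 141.73 sts.
Nearest multiple of 11 → 143.
45 cm = 17.72 inches; × 9.333 = 165.35 → 165 rows.

Cast on 143 stitches; work 165 rows.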